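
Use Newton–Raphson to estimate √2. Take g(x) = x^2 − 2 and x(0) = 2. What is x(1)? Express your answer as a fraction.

g'(x) = 2x.
g(2) = 2, g'(2) = 4, so x(1) = 2 − 2/4 = 3/2.

3/2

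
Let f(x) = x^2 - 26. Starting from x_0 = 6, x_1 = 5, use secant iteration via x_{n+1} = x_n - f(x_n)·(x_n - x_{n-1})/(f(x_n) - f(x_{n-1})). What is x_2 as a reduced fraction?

56/11

f(6) = 10, f(5) = -1. x_2 = 5 - (-1)·(5 - 6)/((-1) - 10) = 56/11.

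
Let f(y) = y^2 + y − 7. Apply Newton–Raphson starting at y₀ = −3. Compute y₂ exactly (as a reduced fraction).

f'(y) = 2y + 1.
f(−3) = −1, f'(−3) = −5, so y₁ = (−3) − (−1)/(−5) = −16/5.
f(−16/5) = 1/25, f'(−16/5) = −27/5, so y₂ = (−16/5) − (1/25)/(−27/5) = −431/135.

−431/135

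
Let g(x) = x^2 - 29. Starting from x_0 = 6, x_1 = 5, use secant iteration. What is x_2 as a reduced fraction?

59/11

g(6) = 7, g(5) = -4. x_2 = 5 - (-4)·(5 - 6)/((-4) - 7) = 59/11.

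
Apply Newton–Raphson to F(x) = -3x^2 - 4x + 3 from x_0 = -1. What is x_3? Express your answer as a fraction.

-411/217

F'(x) = -6x - 4.
F(-1) = 4, F'(-1) = 2, so x_1 = (-1) - 4/2 = -3.
F(-3) = -12, F'(-3) = 14, so x_2 = (-3) - (-12)/14 = -15/7.
F(-15/7) = -108/49, F'(-15/7) = 62/7, so x_3 = (-15/7) - (-108/49)/(62/7) = -411/217.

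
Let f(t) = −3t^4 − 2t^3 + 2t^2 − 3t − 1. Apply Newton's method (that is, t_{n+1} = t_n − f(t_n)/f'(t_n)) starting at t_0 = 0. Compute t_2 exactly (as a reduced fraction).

f'(t) = −12t^3 − 6t^2 + 4t − 3.
f(0) = −1, f'(0) = −3, so t_1 = 0 − (−1)/(−3) = −1/3.
f(−1/3) = 7/27, f'(−1/3) = −41/9, so t_2 = (−1/3) − (7/27)/(−41/9) = −34/123.

−34/123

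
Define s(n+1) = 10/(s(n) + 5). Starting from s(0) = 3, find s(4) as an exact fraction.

s(1) = 10/(3 + 5) = 5/4.
s(2) = 10/(5/4 + 5) = 8/5.
s(3) = 10/(8/5 + 5) = 50/33.
s(4) = 10/(50/33 + 5) = 66/43.

66/43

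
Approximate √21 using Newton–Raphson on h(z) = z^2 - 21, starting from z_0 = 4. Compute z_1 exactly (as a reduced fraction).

37/8

h'(z) = 2z.
h(4) = -5, h'(4) = 8, so z_1 = 4 - (-5)/8 = 37/8.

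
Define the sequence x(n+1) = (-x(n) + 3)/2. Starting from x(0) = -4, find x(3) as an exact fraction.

x(1) = (-(-4) + 3)/2 = 7/2.
x(2) = (-(7/2) + 3)/2 = -1/4.
x(3) = (-(-1/4) + 3)/2 = 13/8.

13/8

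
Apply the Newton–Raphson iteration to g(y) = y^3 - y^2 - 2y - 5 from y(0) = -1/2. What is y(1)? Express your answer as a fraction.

g'(y) = 3y^2 - 2y - 2.
g(-1/2) = -35/8, g'(-1/2) = -1/4, so y(1) = (-1/2) - (-35/8)/(-1/4) = -18.

-18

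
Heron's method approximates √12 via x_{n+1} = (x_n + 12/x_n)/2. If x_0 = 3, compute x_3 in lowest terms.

18817/5432

x_1 = (3 + 12/3)/2 = 7/2.
x_2 = (7/2 + 12/(7/2))/2 = 97/28.
x_3 = (97/28 + 12/(97/28))/2 = 18817/5432.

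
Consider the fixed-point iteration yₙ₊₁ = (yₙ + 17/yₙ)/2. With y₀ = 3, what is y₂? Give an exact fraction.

161/39

y₁ = (3 + 17/3)/2 = 13/3.
y₂ = (13/3 + 17/(13/3))/2 = 161/39.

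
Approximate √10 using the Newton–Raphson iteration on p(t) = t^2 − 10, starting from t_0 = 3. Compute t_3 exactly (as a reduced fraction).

p'(t) = 2t.
p(3) = −1, p'(3) = 6, so t_1 = 3 − (−1)/6 = 19/6.
p(19/6) = 1/36, p'(19/6) = 19/3, so t_2 = (19/6) − (1/36)/(19/3) = 721/228.
p(721/228) = 1/51984, p'(721/228) = 721/114, so t_3 = (721/228) − (1/51984)/(721/114) = 1039681/328776.

1039681/328776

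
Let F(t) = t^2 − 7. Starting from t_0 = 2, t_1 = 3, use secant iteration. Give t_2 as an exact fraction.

13/5

F(2) = −3, F(3) = 2. t_2 = 3 − 2·(3 − 2)/(2 − (−3)) = 13/5.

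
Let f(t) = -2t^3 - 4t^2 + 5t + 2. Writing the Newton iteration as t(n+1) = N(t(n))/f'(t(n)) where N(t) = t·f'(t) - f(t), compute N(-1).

-2

f'(t) = -6t^2 - 8t + 5.
N(t) = t·f'(t) - f(t) = t·(-6t^2 - 8t + 5) - (-2t^3 - 4t^2 + 5t + 2) = -4t^3 - 4t^2 - 2.
N(-1) = -2.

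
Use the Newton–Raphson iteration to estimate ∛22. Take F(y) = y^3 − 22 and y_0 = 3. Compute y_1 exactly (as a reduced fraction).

76/27

F'(y) = 3y^2.
F(3) = 5, F'(3) = 27, so y_1 = 3 − 5/27 = 76/27.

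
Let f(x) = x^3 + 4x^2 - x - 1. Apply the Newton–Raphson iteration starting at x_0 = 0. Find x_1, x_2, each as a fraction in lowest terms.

x_1 = -1, x_2 = -1/2

f'(x) = 3x^2 + 8x - 1.
f(0) = -1, f'(0) = -1, so x_1 = 0 - (-1)/(-1) = -1.
f(-1) = 3, f'(-1) = -6, so x_2 = (-1) - 3/(-6) = -1/2.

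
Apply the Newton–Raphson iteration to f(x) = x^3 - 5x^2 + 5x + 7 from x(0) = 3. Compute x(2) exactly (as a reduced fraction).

5

f'(x) = 3x^2 - 10x + 5.
f(3) = 4, f'(3) = 2, so x(1) = 3 - 4/2 = 1.
f(1) = 8, f'(1) = -2, so x(2) = 1 - 8/(-2) = 5.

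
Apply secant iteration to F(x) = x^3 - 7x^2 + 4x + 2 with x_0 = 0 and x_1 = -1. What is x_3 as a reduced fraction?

-121/481

F(0) = 2, F(-1) = -10. x_2 = (-1) - (-10)·((-1) - 0)/((-10) - 2) = -1/6.
F(-1) = -10, F(-1/6) = 245/216. x_3 = (-1/6) - (245/216)·((-1/6) - (-1))/((245/216) - (-10)) = -121/481.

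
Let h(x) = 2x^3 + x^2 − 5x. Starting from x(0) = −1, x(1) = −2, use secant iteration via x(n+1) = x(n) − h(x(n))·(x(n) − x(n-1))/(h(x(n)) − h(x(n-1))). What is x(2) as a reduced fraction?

−5/3

h(−1) = 4, h(−2) = −2. x(2) = (−2) − (−2)·((−2) − (−1))/((−2) − 4) = −5/3.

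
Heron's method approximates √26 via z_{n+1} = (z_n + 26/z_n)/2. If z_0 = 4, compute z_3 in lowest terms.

z_1 = (4 + 26/4)/2 = 21/4.
z_2 = (21/4 + 26/(21/4))/2 = 857/168.
z_3 = (857/168 + 26/(857/168))/2 = 1468273/287952.

1468273/287952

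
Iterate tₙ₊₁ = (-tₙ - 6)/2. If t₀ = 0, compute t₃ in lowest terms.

-9/4

t₁ = (-0 - 6)/2 = -3.
t₂ = (-(-3) - 6)/2 = -3/2.
t₃ = (-(-3/2) - 6)/2 = -9/4.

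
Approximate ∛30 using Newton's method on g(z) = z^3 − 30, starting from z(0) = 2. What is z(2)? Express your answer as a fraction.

g'(z) = 3z^2.
g(2) = −22, g'(2) = 12, so z(1) = 2 − (−22)/12 = 23/6.
g(23/6) = 5687/216, g'(23/6) = 529/12, so z(2) = (23/6) − (5687/216)/(529/12) = 15407/4761.

15407/4761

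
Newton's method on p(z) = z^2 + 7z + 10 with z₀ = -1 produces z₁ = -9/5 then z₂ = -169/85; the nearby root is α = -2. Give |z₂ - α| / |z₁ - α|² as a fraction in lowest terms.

5/17

z₁ - α = -9/5 - (-2) = -9/5 + 2 = 1/5, so |z₁ - α| = 1/5.
z₂ - α = -169/85 - (-2) = -169/85 + 2 = 1/85, so |z₂ - α| = 1/85.
|z₁ - α|² = 1/25.
Ratio = (1/85) / (1/25) = 5/17.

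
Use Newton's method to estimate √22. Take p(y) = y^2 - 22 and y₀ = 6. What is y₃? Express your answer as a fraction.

5330977/1136568

p'(y) = 2y.
p(6) = 14, p'(6) = 12, so y₁ = 6 - 14/12 = 29/6.
p(29/6) = 49/36, p'(29/6) = 29/3, so y₂ = (29/6) - (49/36)/(29/3) = 1633/348.
p(1633/348) = 2401/121104, p'(1633/348) = 1633/174, so y₃ = (1633/348) - (2401/121104)/(1633/174) = 5330977/1136568.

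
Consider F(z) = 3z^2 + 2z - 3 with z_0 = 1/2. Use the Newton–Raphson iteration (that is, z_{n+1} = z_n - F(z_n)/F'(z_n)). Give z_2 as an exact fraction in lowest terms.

F'(z) = 6z + 2.
F(1/2) = -5/4, F'(1/2) = 5, so z_1 = (1/2) - (-5/4)/5 = 3/4.
F(3/4) = 3/16, F'(3/4) = 13/2, so z_2 = (3/4) - (3/16)/(13/2) = 75/104.

75/104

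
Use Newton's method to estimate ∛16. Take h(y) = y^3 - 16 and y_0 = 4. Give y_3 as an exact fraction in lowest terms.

h'(y) = 3y^2.
h(4) = 48, h'(4) = 48, so y_1 = 4 - 48/48 = 3.
h(3) = 11, h'(3) = 27, so y_2 = 3 - 11/27 = 70/27.
h(70/27) = 28072/19683, h'(70/27) = 4900/243, so y_3 = (70/27) - (28072/19683)/(4900/243) = 250232/99225.

250232/99225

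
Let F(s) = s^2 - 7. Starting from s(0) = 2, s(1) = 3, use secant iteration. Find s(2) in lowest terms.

13/5

F(2) = -3, F(3) = 2. s(2) = 3 - 2·(3 - 2)/(2 - (-3)) = 13/5.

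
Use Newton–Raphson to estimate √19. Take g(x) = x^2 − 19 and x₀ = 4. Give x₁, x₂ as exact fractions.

x₁ = 35/8, x₂ = 2441/560

g'(x) = 2x.
g(4) = −3, g'(4) = 8, so x₁ = 4 − (−3)/8 = 35/8.
g(35/8) = 9/64, g'(35/8) = 35/4, so x₂ = (35/8) − (9/64)/(35/4) = 2441/560.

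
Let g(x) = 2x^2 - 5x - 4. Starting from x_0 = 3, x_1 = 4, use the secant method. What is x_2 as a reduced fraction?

g(3) = -1, g(4) = 8. x_2 = 4 - 8·(4 - 3)/(8 - (-1)) = 28/9.

28/9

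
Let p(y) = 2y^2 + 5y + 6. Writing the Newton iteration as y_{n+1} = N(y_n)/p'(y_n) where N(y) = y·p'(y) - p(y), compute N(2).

2

p'(y) = 4y + 5.
N(y) = y·p'(y) - p(y) = y·(4y + 5) - (2y^2 + 5y + 6) = 2y^2 - 6.
N(2) = 2.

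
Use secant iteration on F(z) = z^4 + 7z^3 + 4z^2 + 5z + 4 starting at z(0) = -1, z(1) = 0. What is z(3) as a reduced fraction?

F(-1) = -3, F(0) = 4. z(2) = 0 - 4·(0 - (-1))/(4 - (-3)) = -4/7.
F(0) = 4, F(-4/7) = 3000/2401. z(3) = (-4/7) - (3000/2401)·((-4/7) - 0)/((3000/2401) - 4) = -1372/1651.

-1372/1651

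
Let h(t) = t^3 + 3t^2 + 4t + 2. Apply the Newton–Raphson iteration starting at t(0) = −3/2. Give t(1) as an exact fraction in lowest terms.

−8/7

h'(t) = 3t^2 + 6t + 4.
h(−3/2) = −5/8, h'(−3/2) = 7/4, so t(1) = (−3/2) − (−5/8)/(7/4) = −8/7.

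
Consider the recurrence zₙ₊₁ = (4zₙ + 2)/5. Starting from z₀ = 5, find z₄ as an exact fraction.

2018/625

z₁ = (4·5 + 2)/5 = 22/5.
z₂ = (4·(22/5) + 2)/5 = 98/25.
z₃ = (4·(98/25) + 2)/5 = 442/125.
z₄ = (4·(442/125) + 2)/5 = 2018/625.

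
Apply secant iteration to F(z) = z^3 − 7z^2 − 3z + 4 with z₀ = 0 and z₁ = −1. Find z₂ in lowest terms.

F(0) = 4, F(−1) = −1. z₂ = (−1) − (−1)·((−1) − 0)/((−1) − 4) = −4/5.

−4/5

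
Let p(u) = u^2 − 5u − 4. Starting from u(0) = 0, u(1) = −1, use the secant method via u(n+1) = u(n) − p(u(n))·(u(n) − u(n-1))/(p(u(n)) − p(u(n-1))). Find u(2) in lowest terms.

p(0) = −4, p(−1) = 2. u(2) = (−1) − 2·((−1) − 0)/(2 − (−4)) = −2/3.

−2/3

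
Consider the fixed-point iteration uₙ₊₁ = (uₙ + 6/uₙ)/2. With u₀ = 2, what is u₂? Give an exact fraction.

49/20

u₁ = (2 + 6/2)/2 = 5/2.
u₂ = (5/2 + 6/(5/2))/2 = 49/20.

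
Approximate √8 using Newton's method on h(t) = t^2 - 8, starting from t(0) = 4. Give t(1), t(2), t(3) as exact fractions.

h'(t) = 2t.
h(4) = 8, h'(4) = 8, so t(1) = 4 - 8/8 = 3.
h(3) = 1, h'(3) = 6, so t(2) = 3 - 1/6 = 17/6.
h(17/6) = 1/36, h'(17/6) = 17/3, so t(3) = (17/6) - (1/36)/(17/3) = 577/204.

t(1) = 3, t(2) = 17/6, t(3) = 577/204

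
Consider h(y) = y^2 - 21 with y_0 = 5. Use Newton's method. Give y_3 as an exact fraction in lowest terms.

277727/60605

h'(y) = 2y.
h(5) = 4, h'(5) = 10, so y_1 = 5 - 4/10 = 23/5.
h(23/5) = 4/25, h'(23/5) = 46/5, so y_2 = (23/5) - (4/25)/(46/5) = 527/115.
h(527/115) = 4/13225, h'(527/115) = 1054/115, so y_3 = (527/115) - (4/13225)/(1054/115) = 277727/60605.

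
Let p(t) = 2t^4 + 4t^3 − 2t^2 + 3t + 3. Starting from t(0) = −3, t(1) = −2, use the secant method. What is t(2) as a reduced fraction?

p(−3) = 30, p(−2) = −11. t(2) = (−2) − (−11)·((−2) − (−3))/((−11) − 30) = −93/41.

−93/41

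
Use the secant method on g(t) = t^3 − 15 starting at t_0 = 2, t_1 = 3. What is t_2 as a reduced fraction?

45/19

g(2) = −7, g(3) = 12. t_2 = 3 − 12·(3 − 2)/(12 − (−7)) = 45/19.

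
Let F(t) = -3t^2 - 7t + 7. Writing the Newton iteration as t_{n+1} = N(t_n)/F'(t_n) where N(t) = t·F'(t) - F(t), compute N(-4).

F'(t) = -6t - 7.
N(t) = t·F'(t) - F(t) = t·(-6t - 7) - (-3t^2 - 7t + 7) = -3t^2 - 7.
N(-4) = -55.

-55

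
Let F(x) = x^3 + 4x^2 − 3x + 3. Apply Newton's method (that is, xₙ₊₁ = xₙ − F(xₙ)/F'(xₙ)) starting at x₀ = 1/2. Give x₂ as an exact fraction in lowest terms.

1/8

F'(x) = 3x^2 + 8x − 3.
F(1/2) = 21/8, F'(1/2) = 7/4, so x₁ = (1/2) − (21/8)/(7/4) = −1.
F(−1) = 9, F'(−1) = −8, so x₂ = (−1) − 9/(−8) = 1/8.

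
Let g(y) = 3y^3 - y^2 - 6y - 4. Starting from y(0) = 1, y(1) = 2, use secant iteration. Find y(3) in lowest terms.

g(1) = -8, g(2) = 4. y(2) = 2 - 4·(2 - 1)/(4 - (-8)) = 5/3.
g(2) = 4, g(5/3) = -26/9. y(3) = (5/3) - (-26/9)·((5/3) - 2)/((-26/9) - 4) = 56/31.

56/31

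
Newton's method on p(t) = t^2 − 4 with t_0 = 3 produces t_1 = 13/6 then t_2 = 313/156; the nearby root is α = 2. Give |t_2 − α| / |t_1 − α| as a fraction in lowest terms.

1/26

t_1 − α = 13/6 − 2 = 1/6, so |t_1 − α| = 1/6.
t_2 − α = 313/156 − 2 = 1/156, so |t_2 − α| = 1/156.
Ratio = (1/156) / (1/6) = 1/26.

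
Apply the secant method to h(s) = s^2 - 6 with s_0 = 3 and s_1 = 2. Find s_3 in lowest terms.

27/11

h(3) = 3, h(2) = -2. s_2 = 2 - (-2)·(2 - 3)/((-2) - 3) = 12/5.
h(2) = -2, h(12/5) = -6/25. s_3 = (12/5) - (-6/25)·((12/5) - 2)/((-6/25) - (-2)) = 27/11.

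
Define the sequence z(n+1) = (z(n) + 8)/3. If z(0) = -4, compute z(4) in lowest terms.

z(1) = ((-4) + 8)/3 = 4/3.
z(2) = ((4/3) + 8)/3 = 28/9.
z(3) = ((28/9) + 8)/3 = 100/27.
z(4) = ((100/27) + 8)/3 = 316/81.

316/81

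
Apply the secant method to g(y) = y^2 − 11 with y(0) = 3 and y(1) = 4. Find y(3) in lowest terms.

g(3) = −2, g(4) = 5. y(2) = 4 − 5·(4 − 3)/(5 − (−2)) = 23/7.
g(4) = 5, g(23/7) = −10/49. y(3) = (23/7) − (−10/49)·((23/7) − 4)/((−10/49) − 5) = 169/51.

169/51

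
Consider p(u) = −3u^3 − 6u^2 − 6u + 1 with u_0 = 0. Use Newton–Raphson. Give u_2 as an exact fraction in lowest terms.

43/297

p'(u) = −9u^2 − 12u − 6.
p(0) = 1, p'(0) = −6, so u_1 = 0 − 1/(−6) = 1/6.
p(1/6) = −13/72, p'(1/6) = −33/4, so u_2 = (1/6) − (−13/72)/(−33/4) = 43/297.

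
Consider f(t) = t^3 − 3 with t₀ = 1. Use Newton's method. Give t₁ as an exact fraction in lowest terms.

f'(t) = 3t^2.
f(1) = −2, f'(1) = 3, so t₁ = 1 − (−2)/3 = 5/3.

5/3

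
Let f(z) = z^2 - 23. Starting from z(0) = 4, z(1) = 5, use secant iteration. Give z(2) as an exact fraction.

43/9

f(4) = -7, f(5) = 2. z(2) = 5 - 2·(5 - 4)/(2 - (-7)) = 43/9.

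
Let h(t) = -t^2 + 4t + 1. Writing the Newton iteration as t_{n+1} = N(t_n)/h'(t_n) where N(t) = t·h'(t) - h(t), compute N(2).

h'(t) = -2t + 4.
N(t) = t·h'(t) - h(t) = t·(-2t + 4) - (-t^2 + 4t + 1) = -t^2 - 1.
N(2) = -5.

-5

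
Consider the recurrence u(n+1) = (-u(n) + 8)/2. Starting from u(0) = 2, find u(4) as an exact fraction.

21/8

u(1) = (-2 + 8)/2 = 3.
u(2) = (-3 + 8)/2 = 5/2.
u(3) = (-(5/2) + 8)/2 = 11/4.
u(4) = (-(11/4) + 8)/2 = 21/8.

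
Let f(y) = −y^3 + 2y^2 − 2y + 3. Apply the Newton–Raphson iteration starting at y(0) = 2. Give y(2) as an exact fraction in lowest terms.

929/513

f'(y) = −3y^2 + 4y − 2.
f(2) = −1, f'(2) = −6, so y(1) = 2 − (−1)/(−6) = 11/6.
f(11/6) = −23/216, f'(11/6) = −19/4, so y(2) = (11/6) − (−23/216)/(−19/4) = 929/513.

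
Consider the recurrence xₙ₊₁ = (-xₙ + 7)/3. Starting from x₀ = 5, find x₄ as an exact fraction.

x₁ = (-5 + 7)/3 = 2/3.
x₂ = (-(2/3) + 7)/3 = 19/9.
x₃ = (-(19/9) + 7)/3 = 44/27.
x₄ = (-(44/27) + 7)/3 = 145/81.

145/81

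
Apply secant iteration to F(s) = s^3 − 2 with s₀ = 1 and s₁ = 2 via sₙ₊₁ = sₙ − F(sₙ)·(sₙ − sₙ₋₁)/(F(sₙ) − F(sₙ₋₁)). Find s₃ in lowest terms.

F(1) = −1, F(2) = 6. s₂ = 2 − 6·(2 − 1)/(6 − (−1)) = 8/7.
F(2) = 6, F(8/7) = −174/343. s₃ = (8/7) − (−174/343)·((8/7) − 2)/((−174/343) − 6) = 75/62.

75/62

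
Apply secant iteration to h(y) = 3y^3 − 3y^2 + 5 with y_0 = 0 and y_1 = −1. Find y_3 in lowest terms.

−145/157

h(0) = 5, h(−1) = −1. y_2 = (−1) − (−1)·((−1) − 0)/((−1) − 5) = −5/6.
h(−1) = −1, h(−5/6) = 85/72. y_3 = (−5/6) − (85/72)·((−5/6) − (−1))/((85/72) − (−1)) = −145/157.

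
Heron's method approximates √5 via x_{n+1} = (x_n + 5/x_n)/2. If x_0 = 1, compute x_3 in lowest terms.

x_1 = (1 + 5/1)/2 = 3.
x_2 = (3 + 5/3)/2 = 7/3.
x_3 = (7/3 + 5/(7/3))/2 = 47/21.

47/21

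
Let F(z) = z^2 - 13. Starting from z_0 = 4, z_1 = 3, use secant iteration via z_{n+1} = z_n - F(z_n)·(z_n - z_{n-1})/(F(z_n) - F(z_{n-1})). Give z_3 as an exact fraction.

F(4) = 3, F(3) = -4. z_2 = 3 - (-4)·(3 - 4)/((-4) - 3) = 25/7.
F(3) = -4, F(25/7) = -12/49. z_3 = (25/7) - (-12/49)·((25/7) - 3)/((-12/49) - (-4)) = 83/23.

83/23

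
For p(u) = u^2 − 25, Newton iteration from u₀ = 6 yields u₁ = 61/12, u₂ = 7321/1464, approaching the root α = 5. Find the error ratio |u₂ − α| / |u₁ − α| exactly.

1/122

u₁ − α = 61/12 − 5 = 1/12, so |u₁ − α| = 1/12.
u₂ − α = 7321/1464 − 5 = 1/1464, so |u₂ − α| = 1/1464.
Ratio = (1/1464) / (1/12) = 1/122.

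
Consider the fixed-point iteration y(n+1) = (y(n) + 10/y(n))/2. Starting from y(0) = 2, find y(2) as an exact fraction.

89/28

y(1) = (2 + 10/2)/2 = 7/2.
y(2) = (7/2 + 10/(7/2))/2 = 89/28.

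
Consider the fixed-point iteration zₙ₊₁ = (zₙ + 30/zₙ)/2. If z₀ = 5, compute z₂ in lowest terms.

241/44

z₁ = (5 + 30/5)/2 = 11/2.
z₂ = (11/2 + 30/(11/2))/2 = 241/44.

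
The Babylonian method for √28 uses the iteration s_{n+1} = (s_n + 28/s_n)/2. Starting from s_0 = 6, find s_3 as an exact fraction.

s_1 = (6 + 28/6)/2 = 16/3.
s_2 = (16/3 + 28/(16/3))/2 = 127/24.
s_3 = (127/24 + 28/(127/24))/2 = 32257/6096.

32257/6096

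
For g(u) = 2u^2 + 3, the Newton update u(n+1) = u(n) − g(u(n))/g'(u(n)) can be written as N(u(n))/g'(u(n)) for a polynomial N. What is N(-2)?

g'(u) = 4u.
N(u) = u·g'(u) − g(u) = u·(4u) − (2u^2 + 3) = 2u^2 − 3.
N(-2) = 5.

5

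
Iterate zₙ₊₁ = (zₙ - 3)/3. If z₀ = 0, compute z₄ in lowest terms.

-40/27

z₁ = (0 - 3)/3 = -1.
z₂ = ((-1) - 3)/3 = -4/3.
z₃ = ((-4/3) - 3)/3 = -13/9.
z₄ = ((-13/9) - 3)/3 = -40/27.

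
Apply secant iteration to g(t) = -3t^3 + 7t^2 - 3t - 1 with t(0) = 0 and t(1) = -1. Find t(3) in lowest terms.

g(0) = -1, g(-1) = 12. t(2) = (-1) - 12·((-1) - 0)/(12 - (-1)) = -1/13.
g(-1) = 12, g(-1/13) = -1596/2197. t(3) = (-1/13) - (-1596/2197)·((-1/13) - (-1))/((-1596/2197) - 12) = -151/1165.

-151/1165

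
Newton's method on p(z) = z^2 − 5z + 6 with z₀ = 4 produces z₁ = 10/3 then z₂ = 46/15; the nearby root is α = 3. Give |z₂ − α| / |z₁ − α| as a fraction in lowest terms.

z₁ − α = 10/3 − 3 = 1/3, so |z₁ − α| = 1/3.
z₂ − α = 46/15 − 3 = 1/15, so |z₂ − α| = 1/15.
Ratio = (1/15) / (1/3) = 1/5.

1/5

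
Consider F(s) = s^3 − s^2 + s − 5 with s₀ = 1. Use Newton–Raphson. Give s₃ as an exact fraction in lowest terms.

F'(s) = 3s^2 − 2s + 1.
F(1) = −4, F'(1) = 2, so s₁ = 1 − (−4)/2 = 3.
F(3) = 16, F'(3) = 22, so s₂ = 3 − 16/22 = 25/11.
F(25/11) = 5120/1331, F'(25/11) = 1446/121, so s₃ = (25/11) − (5120/1331)/(1446/121) = 15515/7953.

15515/7953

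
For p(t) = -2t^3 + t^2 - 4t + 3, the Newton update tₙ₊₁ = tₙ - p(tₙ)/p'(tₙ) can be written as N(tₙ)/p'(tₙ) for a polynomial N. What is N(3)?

-102

p'(t) = -6t^2 + 2t - 4.
N(t) = t·p'(t) - p(t) = t·(-6t^2 + 2t - 4) - (-2t^3 + t^2 - 4t + 3) = -4t^3 + t^2 - 3.
N(3) = -102.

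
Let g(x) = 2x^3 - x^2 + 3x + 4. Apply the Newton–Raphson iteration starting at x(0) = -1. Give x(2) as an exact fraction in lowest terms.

g'(x) = 6x^2 - 2x + 3.
g(-1) = -2, g'(-1) = 11, so x(1) = (-1) - (-2)/11 = -9/11.
g(-9/11) = -292/1331, g'(-9/11) = 1047/121, so x(2) = (-9/11) - (-292/1331)/(1047/121) = -9131/11517.

-9131/11517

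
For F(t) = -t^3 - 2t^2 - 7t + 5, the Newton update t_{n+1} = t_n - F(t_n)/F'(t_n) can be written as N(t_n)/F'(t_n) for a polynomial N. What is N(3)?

-77

F'(t) = -3t^2 - 4t - 7.
N(t) = t·F'(t) - F(t) = t·(-3t^2 - 4t - 7) - (-t^3 - 2t^2 - 7t + 5) = -2t^3 - 2t^2 - 5.
N(3) = -77.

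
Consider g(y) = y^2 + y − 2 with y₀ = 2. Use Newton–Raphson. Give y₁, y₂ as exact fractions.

y₁ = 6/5, y₂ = 86/85

g'(y) = 2y + 1.
g(2) = 4, g'(2) = 5, so y₁ = 2 − 4/5 = 6/5.
g(6/5) = 16/25, g'(6/5) = 17/5, so y₂ = (6/5) − (16/25)/(17/5) = 86/85.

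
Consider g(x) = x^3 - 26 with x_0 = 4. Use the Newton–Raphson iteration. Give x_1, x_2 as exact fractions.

x_1 = 77/24, x_2 = 636245/213444

g'(x) = 3x^2.
g(4) = 38, g'(4) = 48, so x_1 = 4 - 38/48 = 77/24.
g(77/24) = 97109/13824, g'(77/24) = 5929/192, so x_2 = (77/24) - (97109/13824)/(5929/192) = 636245/213444.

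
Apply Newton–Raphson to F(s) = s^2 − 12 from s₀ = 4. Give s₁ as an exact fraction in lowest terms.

F'(s) = 2s.
F(4) = 4, F'(4) = 8, so s₁ = 4 − 4/8 = 7/2.

7/2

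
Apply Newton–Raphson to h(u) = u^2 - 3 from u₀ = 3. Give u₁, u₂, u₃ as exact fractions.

h'(u) = 2u.
h(3) = 6, h'(3) = 6, so u₁ = 3 - 6/6 = 2.
h(2) = 1, h'(2) = 4, so u₂ = 2 - 1/4 = 7/4.
h(7/4) = 1/16, h'(7/4) = 7/2, so u₃ = (7/4) - (1/16)/(7/2) = 97/56.

u₁ = 2, u₂ = 7/4, u₃ = 97/56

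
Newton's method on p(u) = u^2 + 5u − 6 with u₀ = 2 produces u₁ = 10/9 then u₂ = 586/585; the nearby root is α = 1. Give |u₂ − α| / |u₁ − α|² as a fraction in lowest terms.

u₁ − α = 10/9 − 1 = 1/9, so |u₁ − α| = 1/9.
u₂ − α = 586/585 − 1 = 1/585, so |u₂ − α| = 1/585.
|u₁ − α|² = 1/81.
Ratio = (1/585) / (1/81) = 9/65.

9/65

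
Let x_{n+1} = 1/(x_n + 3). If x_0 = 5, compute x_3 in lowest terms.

x_1 = 1/(5 + 3) = 1/8.
x_2 = 1/(1/8 + 3) = 8/25.
x_3 = 1/(8/25 + 3) = 25/83.

25/83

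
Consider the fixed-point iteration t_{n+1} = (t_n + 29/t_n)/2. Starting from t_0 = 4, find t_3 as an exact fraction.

30095761/5588640

t_1 = (4 + 29/4)/2 = 45/8.
t_2 = (45/8 + 29/(45/8))/2 = 3881/720.
t_3 = (3881/720 + 29/(3881/720))/2 = 30095761/5588640.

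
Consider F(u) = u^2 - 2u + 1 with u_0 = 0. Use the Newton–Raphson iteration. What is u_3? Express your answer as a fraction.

7/8

F'(u) = 2u - 2.
F(0) = 1, F'(0) = -2, so u_1 = 0 - 1/(-2) = 1/2.
F(1/2) = 1/4, F'(1/2) = -1, so u_2 = (1/2) - (1/4)/(-1) = 3/4.
F(3/4) = 1/16, F'(3/4) = -1/2, so u_3 = (3/4) - (1/16)/(-1/2) = 7/8.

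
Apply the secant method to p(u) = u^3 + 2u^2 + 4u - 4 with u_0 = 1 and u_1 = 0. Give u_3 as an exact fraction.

49/67

p(1) = 3, p(0) = -4. u_2 = 0 - (-4)·(0 - 1)/((-4) - 3) = 4/7.
p(0) = -4, p(4/7) = -300/343. u_3 = (4/7) - (-300/343)·((4/7) - 0)/((-300/343) - (-4)) = 49/67.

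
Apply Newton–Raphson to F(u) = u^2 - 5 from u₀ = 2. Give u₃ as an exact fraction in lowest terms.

F'(u) = 2u.
F(2) = -1, F'(2) = 4, so u₁ = 2 - (-1)/4 = 9/4.
F(9/4) = 1/16, F'(9/4) = 9/2, so u₂ = (9/4) - (1/16)/(9/2) = 161/72.
F(161/72) = 1/5184, F'(161/72) = 161/36, so u₃ = (161/72) - (1/5184)/(161/36) = 51841/23184.

51841/23184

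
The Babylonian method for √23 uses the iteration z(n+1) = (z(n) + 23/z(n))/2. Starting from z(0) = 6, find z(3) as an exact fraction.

92261137/19237776

z(1) = (6 + 23/6)/2 = 59/12.
z(2) = (59/12 + 23/(59/12))/2 = 6793/1416.
z(3) = (6793/1416 + 23/(6793/1416))/2 = 92261137/19237776.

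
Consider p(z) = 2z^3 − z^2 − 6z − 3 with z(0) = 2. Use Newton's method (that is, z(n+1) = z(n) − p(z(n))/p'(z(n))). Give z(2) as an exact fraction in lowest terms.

p'(z) = 6z^2 − 2z − 6.
p(2) = −3, p'(2) = 14, so z(1) = 2 − (−3)/14 = 31/14.
p(31/14) = 180/343, p'(31/14) = 1861/98, so z(2) = (31/14) − (180/343)/(1861/98) = 56971/26054.

56971/26054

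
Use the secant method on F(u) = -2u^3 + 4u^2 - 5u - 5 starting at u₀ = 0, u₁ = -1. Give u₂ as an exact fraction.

-5/11

F(0) = -5, F(-1) = 6. u₂ = (-1) - 6·((-1) - 0)/(6 - (-5)) = -5/11.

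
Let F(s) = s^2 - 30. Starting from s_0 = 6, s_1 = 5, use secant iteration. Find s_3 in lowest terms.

126/23

F(6) = 6, F(5) = -5. s_2 = 5 - (-5)·(5 - 6)/((-5) - 6) = 60/11.
F(5) = -5, F(60/11) = -30/121. s_3 = (60/11) - (-30/121)·((60/11) - 5)/((-30/121) - (-5)) = 126/23.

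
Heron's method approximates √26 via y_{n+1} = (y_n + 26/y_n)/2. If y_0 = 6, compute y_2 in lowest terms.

1897/372

y_1 = (6 + 26/6)/2 = 31/6.
y_2 = (31/6 + 26/(31/6))/2 = 1897/372.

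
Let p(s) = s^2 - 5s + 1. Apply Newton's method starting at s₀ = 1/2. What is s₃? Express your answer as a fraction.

1340847/6424384

p'(s) = 2s - 5.
p(1/2) = -5/4, p'(1/2) = -4, so s₁ = (1/2) - (-5/4)/(-4) = 3/16.
p(3/16) = 25/256, p'(3/16) = -37/8, so s₂ = (3/16) - (25/256)/(-37/8) = 247/1184.
p(247/1184) = 625/1401856, p'(247/1184) = -2713/592, so s₃ = (247/1184) - (625/1401856)/(-2713/592) = 1340847/6424384.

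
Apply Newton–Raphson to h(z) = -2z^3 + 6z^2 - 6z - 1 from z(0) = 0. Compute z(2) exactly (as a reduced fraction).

h'(z) = -6z^2 + 12z - 6.
h(0) = -1, h'(0) = -6, so z(1) = 0 - (-1)/(-6) = -1/6.
h(-1/6) = 19/108, h'(-1/6) = -49/6, so z(2) = (-1/6) - (19/108)/(-49/6) = -64/441.

-64/441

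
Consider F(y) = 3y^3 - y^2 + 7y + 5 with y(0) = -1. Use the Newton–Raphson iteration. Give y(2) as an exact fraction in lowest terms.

-65/111

F'(y) = 9y^2 - 2y + 7.
F(-1) = -6, F'(-1) = 18, so y(1) = (-1) - (-6)/18 = -2/3.
F(-2/3) = -1, F'(-2/3) = 37/3, so y(2) = (-2/3) - (-1)/(37/3) = -65/111.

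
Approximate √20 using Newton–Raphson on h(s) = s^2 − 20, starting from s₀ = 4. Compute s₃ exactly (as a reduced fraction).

51841/11592

h'(s) = 2s.
h(4) = −4, h'(4) = 8, so s₁ = 4 − (−4)/8 = 9/2.
h(9/2) = 1/4, h'(9/2) = 9, so s₂ = (9/2) − (1/4)/9 = 161/36.
h(161/36) = 1/1296, h'(161/36) = 161/18, so s₃ = (161/36) − (1/1296)/(161/18) = 51841/11592.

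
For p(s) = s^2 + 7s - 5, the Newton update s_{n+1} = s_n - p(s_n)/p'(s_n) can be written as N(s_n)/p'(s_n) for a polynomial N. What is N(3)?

14

p'(s) = 2s + 7.
N(s) = s·p'(s) - p(s) = s·(2s + 7) - (s^2 + 7s - 5) = s^2 + 5.
N(3) = 14.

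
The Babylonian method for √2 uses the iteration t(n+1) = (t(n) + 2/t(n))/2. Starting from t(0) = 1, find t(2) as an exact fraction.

t(1) = (1 + 2/1)/2 = 3/2.
t(2) = (3/2 + 2/(3/2))/2 = 17/12.

17/12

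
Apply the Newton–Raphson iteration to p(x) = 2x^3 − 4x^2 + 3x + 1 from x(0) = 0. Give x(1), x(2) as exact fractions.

p'(x) = 6x^2 − 8x + 3.
p(0) = 1, p'(0) = 3, so x(1) = 0 − 1/3 = −1/3.
p(−1/3) = −14/27, p'(−1/3) = 19/3, so x(2) = (−1/3) − (−14/27)/(19/3) = −43/171.

x(1) = −1/3, x(2) = −43/171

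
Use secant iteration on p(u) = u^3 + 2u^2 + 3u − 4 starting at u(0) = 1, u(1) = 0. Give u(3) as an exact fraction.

p(1) = 2, p(0) = −4. u(2) = 0 − (−4)·(0 − 1)/((−4) − 2) = 2/3.
p(0) = −4, p(2/3) = −22/27. u(3) = (2/3) − (−22/27)·((2/3) − 0)/((−22/27) − (−4)) = 36/43.

36/43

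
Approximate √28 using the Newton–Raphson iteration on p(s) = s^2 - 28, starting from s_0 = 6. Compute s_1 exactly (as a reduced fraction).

p'(s) = 2s.
p(6) = 8, p'(6) = 12, so s_1 = 6 - 8/12 = 16/3.

16/3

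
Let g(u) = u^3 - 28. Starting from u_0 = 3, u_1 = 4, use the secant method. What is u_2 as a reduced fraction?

112/37

g(3) = -1, g(4) = 36. u_2 = 4 - 36·(4 - 3)/(36 - (-1)) = 112/37.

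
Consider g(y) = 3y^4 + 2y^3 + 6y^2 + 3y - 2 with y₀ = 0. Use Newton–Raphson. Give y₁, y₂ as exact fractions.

g'(y) = 12y^3 + 6y^2 + 12y + 3.
g(0) = -2, g'(0) = 3, so y₁ = 0 - (-2)/3 = 2/3.
g(2/3) = 104/27, g'(2/3) = 155/9, so y₂ = (2/3) - (104/27)/(155/9) = 206/465.

y₁ = 2/3, y₂ = 206/465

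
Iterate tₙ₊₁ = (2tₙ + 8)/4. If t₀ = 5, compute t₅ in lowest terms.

t₁ = (2·5 + 8)/4 = 9/2.
t₂ = (2·(9/2) + 8)/4 = 17/4.
t₃ = (2·(17/4) + 8)/4 = 33/8.
t₄ = (2·(33/8) + 8)/4 = 65/16.
t₅ = (2·(65/16) + 8)/4 = 129/32.

129/32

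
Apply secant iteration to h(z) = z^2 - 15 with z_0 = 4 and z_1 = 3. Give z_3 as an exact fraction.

31/8

h(4) = 1, h(3) = -6. z_2 = 3 - (-6)·(3 - 4)/((-6) - 1) = 27/7.
h(3) = -6, h(27/7) = -6/49. z_3 = (27/7) - (-6/49)·((27/7) - 3)/((-6/49) - (-6)) = 31/8.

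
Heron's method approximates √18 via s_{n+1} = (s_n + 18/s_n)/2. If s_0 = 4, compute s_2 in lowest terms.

s_1 = (4 + 18/4)/2 = 17/4.
s_2 = (17/4 + 18/(17/4))/2 = 577/136.

577/136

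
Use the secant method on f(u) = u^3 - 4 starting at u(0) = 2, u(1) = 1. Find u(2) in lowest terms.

f(2) = 4, f(1) = -3. u(2) = 1 - (-3)·(1 - 2)/((-3) - 4) = 10/7.

10/7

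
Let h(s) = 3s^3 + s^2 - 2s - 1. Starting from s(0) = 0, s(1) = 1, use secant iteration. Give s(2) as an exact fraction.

h(0) = -1, h(1) = 1. s(2) = 1 - 1·(1 - 0)/(1 - (-1)) = 1/2.

1/2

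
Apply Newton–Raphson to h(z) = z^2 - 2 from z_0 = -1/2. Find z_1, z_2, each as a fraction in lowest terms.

z_1 = -9/4, z_2 = -113/72

h'(z) = 2z.
h(-1/2) = -7/4, h'(-1/2) = -1, so z_1 = (-1/2) - (-7/4)/(-1) = -9/4.
h(-9/4) = 49/16, h'(-9/4) = -9/2, so z_2 = (-9/4) - (49/16)/(-9/2) = -113/72.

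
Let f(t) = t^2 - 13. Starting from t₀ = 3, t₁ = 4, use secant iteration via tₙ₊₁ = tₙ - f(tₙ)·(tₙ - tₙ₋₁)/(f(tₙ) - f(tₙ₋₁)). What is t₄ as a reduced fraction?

f(3) = -4, f(4) = 3. t₂ = 4 - 3·(4 - 3)/(3 - (-4)) = 25/7.
f(4) = 3, f(25/7) = -12/49. t₃ = (25/7) - (-12/49)·((25/7) - 4)/((-12/49) - 3) = 191/53.
f(25/7) = -12/49, f(191/53) = -36/2809. t₄ = (191/53) - (-36/2809)·((191/53) - (25/7))/((-36/2809) - (-12/49)) = 4799/1331.

4799/1331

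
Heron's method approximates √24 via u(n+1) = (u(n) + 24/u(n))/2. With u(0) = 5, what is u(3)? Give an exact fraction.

u(1) = (5 + 24/5)/2 = 49/10.
u(2) = (49/10 + 24/(49/10))/2 = 4801/980.
u(3) = (4801/980 + 24/(4801/980))/2 = 46099201/9409960.

46099201/9409960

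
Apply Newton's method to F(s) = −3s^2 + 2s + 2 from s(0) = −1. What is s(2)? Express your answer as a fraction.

F'(s) = −6s + 2.
F(−1) = −3, F'(−1) = 8, so s(1) = (−1) − (−3)/8 = −5/8.
F(−5/8) = −27/64, F'(−5/8) = 23/4, so s(2) = (−5/8) − (−27/64)/(23/4) = −203/368.

−203/368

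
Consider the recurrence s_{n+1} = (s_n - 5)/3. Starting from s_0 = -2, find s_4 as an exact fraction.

-202/81

s_1 = ((-2) - 5)/3 = -7/3.
s_2 = ((-7/3) - 5)/3 = -22/9.
s_3 = ((-22/9) - 5)/3 = -67/27.
s_4 = ((-67/27) - 5)/3 = -202/81.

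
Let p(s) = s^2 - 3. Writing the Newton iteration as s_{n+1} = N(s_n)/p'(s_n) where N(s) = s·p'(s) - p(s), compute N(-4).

19

p'(s) = 2s.
N(s) = s·p'(s) - p(s) = s·(2s) - (s^2 - 3) = s^2 + 3.
N(-4) = 19.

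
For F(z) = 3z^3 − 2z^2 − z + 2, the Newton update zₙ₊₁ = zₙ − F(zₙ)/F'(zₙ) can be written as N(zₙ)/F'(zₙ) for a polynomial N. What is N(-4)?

F'(z) = 9z^2 − 4z − 1.
N(z) = z·F'(z) − F(z) = z·(9z^2 − 4z − 1) − (3z^3 − 2z^2 − z + 2) = 6z^3 − 2z^2 − 2.
N(-4) = −418.

−418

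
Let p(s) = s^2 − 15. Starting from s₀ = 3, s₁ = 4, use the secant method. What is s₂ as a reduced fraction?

p(3) = −6, p(4) = 1. s₂ = 4 − 1·(4 − 3)/(1 − (−6)) = 27/7.

27/7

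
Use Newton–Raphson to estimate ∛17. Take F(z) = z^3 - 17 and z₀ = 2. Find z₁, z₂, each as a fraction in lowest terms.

z₁ = 11/4, z₂ = 625/242

F'(z) = 3z^2.
F(2) = -9, F'(2) = 12, so z₁ = 2 - (-9)/12 = 11/4.
F(11/4) = 243/64, F'(11/4) = 363/16, so z₂ = (11/4) - (243/64)/(363/16) = 625/242.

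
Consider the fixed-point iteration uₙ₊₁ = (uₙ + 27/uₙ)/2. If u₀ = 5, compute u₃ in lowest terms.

3650401/702520

u₁ = (5 + 27/5)/2 = 26/5.
u₂ = (26/5 + 27/(26/5))/2 = 1351/260.
u₃ = (1351/260 + 27/(1351/260))/2 = 3650401/702520.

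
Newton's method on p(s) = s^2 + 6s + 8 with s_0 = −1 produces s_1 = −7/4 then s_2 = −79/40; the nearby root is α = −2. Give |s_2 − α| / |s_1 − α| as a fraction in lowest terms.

1/10

s_1 − α = −7/4 − (−2) = −7/4 + 2 = 1/4, so |s_1 − α| = 1/4.
s_2 − α = −79/40 − (−2) = −79/40 + 2 = 1/40, so |s_2 − α| = 1/40.
Ratio = (1/40) / (1/4) = 1/10.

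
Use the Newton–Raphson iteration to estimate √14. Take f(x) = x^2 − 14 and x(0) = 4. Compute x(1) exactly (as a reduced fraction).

15/4

f'(x) = 2x.
f(4) = 2, f'(4) = 8, so x(1) = 4 − 2/8 = 15/4.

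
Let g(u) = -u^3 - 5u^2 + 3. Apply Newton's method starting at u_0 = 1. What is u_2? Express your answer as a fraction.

15091/20800

g'(u) = -3u^2 - 10u.
g(1) = -3, g'(1) = -13, so u_1 = 1 - (-3)/(-13) = 10/13.
g(10/13) = -909/2197, g'(10/13) = -1600/169, so u_2 = (10/13) - (-909/2197)/(-1600/169) = 15091/20800.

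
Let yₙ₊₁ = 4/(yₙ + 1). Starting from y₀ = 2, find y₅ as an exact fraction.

188/123

y₁ = 4/(2 + 1) = 4/3.
y₂ = 4/(4/3 + 1) = 12/7.
y₃ = 4/(12/7 + 1) = 28/19.
y₄ = 4/(28/19 + 1) = 76/47.
y₅ = 4/(76/47 + 1) = 188/123.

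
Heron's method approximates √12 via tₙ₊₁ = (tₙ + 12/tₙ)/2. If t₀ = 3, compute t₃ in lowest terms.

t₁ = (3 + 12/3)/2 = 7/2.
t₂ = (7/2 + 12/(7/2))/2 = 97/28.
t₃ = (97/28 + 12/(97/28))/2 = 18817/5432.

18817/5432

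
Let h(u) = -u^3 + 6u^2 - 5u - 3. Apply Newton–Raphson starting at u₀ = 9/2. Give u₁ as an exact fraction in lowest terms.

231/47

h'(u) = -3u^2 + 12u - 5.
h(9/2) = 39/8, h'(9/2) = -47/4, so u₁ = (9/2) - (39/8)/(-47/4) = 231/47.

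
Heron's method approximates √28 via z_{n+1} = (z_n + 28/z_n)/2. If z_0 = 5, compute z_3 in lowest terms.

62921681/11891080

z_1 = (5 + 28/5)/2 = 53/10.
z_2 = (53/10 + 28/(53/10))/2 = 5609/1060.
z_3 = (5609/1060 + 28/(5609/1060))/2 = 62921681/11891080.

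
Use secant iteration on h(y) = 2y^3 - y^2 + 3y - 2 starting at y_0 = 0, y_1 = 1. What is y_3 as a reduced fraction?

h(0) = -2, h(1) = 2. y_2 = 1 - 2·(1 - 0)/(2 - (-2)) = 1/2.
h(1) = 2, h(1/2) = -1/2. y_3 = (1/2) - (-1/2)·((1/2) - 1)/((-1/2) - 2) = 3/5.

3/5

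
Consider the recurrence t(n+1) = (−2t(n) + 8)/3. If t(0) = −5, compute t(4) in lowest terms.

8/27

t(1) = (−2·(−5) + 8)/3 = 6.
t(2) = (−2·6 + 8)/3 = −4/3.
t(3) = (−2·(−4/3) + 8)/3 = 32/9.
t(4) = (−2·(32/9) + 8)/3 = 8/27.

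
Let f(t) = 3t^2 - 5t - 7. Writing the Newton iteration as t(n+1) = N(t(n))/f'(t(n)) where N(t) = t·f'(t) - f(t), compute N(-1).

f'(t) = 6t - 5.
N(t) = t·f'(t) - f(t) = t·(6t - 5) - (3t^2 - 5t - 7) = 3t^2 + 7.
N(-1) = 10.

10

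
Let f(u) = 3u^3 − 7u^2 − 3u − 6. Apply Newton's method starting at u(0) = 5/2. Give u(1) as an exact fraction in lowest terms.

f'(u) = 9u^2 − 14u − 3.
f(5/2) = −83/8, f'(5/2) = 73/4, so u(1) = (5/2) − (−83/8)/(73/4) = 224/73.

224/73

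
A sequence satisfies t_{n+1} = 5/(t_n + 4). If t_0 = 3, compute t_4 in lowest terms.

835/833

t_1 = 5/(3 + 4) = 5/7.
t_2 = 5/(5/7 + 4) = 35/33.
t_3 = 5/(35/33 + 4) = 165/167.
t_4 = 5/(165/167 + 4) = 835/833.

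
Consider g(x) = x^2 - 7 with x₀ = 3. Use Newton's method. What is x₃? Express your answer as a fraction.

32257/12192

g'(x) = 2x.
g(3) = 2, g'(3) = 6, so x₁ = 3 - 2/6 = 8/3.
g(8/3) = 1/9, g'(8/3) = 16/3, so x₂ = (8/3) - (1/9)/(16/3) = 127/48.
g(127/48) = 1/2304, g'(127/48) = 127/24, so x₃ = (127/48) - (1/2304)/(127/24) = 32257/12192.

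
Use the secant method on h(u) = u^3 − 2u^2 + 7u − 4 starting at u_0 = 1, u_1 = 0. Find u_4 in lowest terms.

100836/154279

h(1) = 2, h(0) = −4. u_2 = 0 − (−4)·(0 − 1)/((−4) − 2) = 2/3.
h(0) = −4, h(2/3) = 2/27. u_3 = (2/3) − (2/27)·((2/3) − 0)/((2/27) − (−4)) = 36/55.
h(2/3) = 2/27, h(36/55) = 896/166375. u_4 = (36/55) − (896/166375)·((36/55) − (2/3))/((896/166375) − (2/27)) = 100836/154279.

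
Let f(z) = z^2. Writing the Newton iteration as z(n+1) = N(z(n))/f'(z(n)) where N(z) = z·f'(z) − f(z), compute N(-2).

4

f'(z) = 2z.
N(z) = z·f'(z) − f(z) = z·(2z) − (z^2) = z^2.
N(-2) = 4.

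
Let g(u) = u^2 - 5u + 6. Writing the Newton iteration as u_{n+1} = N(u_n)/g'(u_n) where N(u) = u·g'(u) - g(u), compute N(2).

-2

g'(u) = 2u - 5.
N(u) = u·g'(u) - g(u) = u·(2u - 5) - (u^2 - 5u + 6) = u^2 - 6.
N(2) = -2.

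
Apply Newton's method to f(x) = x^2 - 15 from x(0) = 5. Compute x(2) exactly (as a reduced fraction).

31/8

f'(x) = 2x.
f(5) = 10, f'(5) = 10, so x(1) = 5 - 10/10 = 4.
f(4) = 1, f'(4) = 8, so x(2) = 4 - 1/8 = 31/8.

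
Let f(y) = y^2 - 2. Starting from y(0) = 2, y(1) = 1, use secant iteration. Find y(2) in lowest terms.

4/3

f(2) = 2, f(1) = -1. y(2) = 1 - (-1)·(1 - 2)/((-1) - 2) = 4/3.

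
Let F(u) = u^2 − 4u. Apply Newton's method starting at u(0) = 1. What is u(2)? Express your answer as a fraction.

F'(u) = 2u − 4.
F(1) = −3, F'(1) = −2, so u(1) = 1 − (−3)/(−2) = −1/2.
F(−1/2) = 9/4, F'(−1/2) = −5, so u(2) = (−1/2) − (9/4)/(−5) = −1/20.

−1/20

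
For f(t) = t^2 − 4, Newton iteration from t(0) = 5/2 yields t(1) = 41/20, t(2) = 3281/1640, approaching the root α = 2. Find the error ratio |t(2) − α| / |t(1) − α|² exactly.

t(1) − α = 41/20 − 2 = 1/20, so |t(1) − α| = 1/20.
t(2) − α = 3281/1640 − 2 = 1/1640, so |t(2) − α| = 1/1640.
|t(1) − α|² = 1/400.
Ratio = (1/1640) / (1/400) = 10/41.

10/41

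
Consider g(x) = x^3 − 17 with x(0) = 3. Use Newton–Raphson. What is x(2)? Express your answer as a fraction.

1050433/408321

g'(x) = 3x^2.
g(3) = 10, g'(3) = 27, so x(1) = 3 − 10/27 = 71/27.
g(71/27) = 23300/19683, g'(71/27) = 5041/243, so x(2) = (71/27) − (23300/19683)/(5041/243) = 1050433/408321.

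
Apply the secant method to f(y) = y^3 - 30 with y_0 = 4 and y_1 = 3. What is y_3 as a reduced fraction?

39340/12657

f(4) = 34, f(3) = -3. y_2 = 3 - (-3)·(3 - 4)/((-3) - 34) = 114/37.
f(3) = -3, f(114/37) = -38046/50653. y_3 = (114/37) - (-38046/50653)·((114/37) - 3)/((-38046/50653) - (-3)) = 39340/12657.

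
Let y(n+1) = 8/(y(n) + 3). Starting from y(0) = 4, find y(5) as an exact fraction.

5288/3127

y(1) = 8/(4 + 3) = 8/7.
y(2) = 8/(8/7 + 3) = 56/29.
y(3) = 8/(56/29 + 3) = 232/143.
y(4) = 8/(232/143 + 3) = 1144/661.
y(5) = 8/(1144/661 + 3) = 5288/3127.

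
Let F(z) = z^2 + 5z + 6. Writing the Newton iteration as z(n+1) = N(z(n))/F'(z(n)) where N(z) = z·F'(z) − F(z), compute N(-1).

−5

F'(z) = 2z + 5.
N(z) = z·F'(z) − F(z) = z·(2z + 5) − (z^2 + 5z + 6) = z^2 − 6.
N(-1) = −5.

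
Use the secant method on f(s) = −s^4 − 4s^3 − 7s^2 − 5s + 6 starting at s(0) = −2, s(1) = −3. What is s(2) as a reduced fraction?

f(−2) = 4, f(−3) = −15. s(2) = (−3) − (−15)·((−3) − (−2))/((−15) − 4) = −42/19.

−42/19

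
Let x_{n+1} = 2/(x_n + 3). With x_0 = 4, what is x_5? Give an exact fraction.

x_1 = 2/(4 + 3) = 2/7.
x_2 = 2/(2/7 + 3) = 14/23.
x_3 = 2/(14/23 + 3) = 46/83.
x_4 = 2/(46/83 + 3) = 166/295.
x_5 = 2/(166/295 + 3) = 590/1051.

590/1051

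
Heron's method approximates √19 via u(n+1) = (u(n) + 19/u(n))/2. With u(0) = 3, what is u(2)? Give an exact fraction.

367/84

u(1) = (3 + 19/3)/2 = 14/3.
u(2) = (14/3 + 19/(14/3))/2 = 367/84.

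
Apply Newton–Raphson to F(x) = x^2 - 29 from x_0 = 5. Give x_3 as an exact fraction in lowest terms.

528527/98145

F'(x) = 2x.
F(5) = -4, F'(5) = 10, so x_1 = 5 - (-4)/10 = 27/5.
F(27/5) = 4/25, F'(27/5) = 54/5, so x_2 = (27/5) - (4/25)/(54/5) = 727/135.
F(727/135) = 4/18225, F'(727/135) = 1454/135, so x_3 = (727/135) - (4/18225)/(1454/135) = 528527/98145.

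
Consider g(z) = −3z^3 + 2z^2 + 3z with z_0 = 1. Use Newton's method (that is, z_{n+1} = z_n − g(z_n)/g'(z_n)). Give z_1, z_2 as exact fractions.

g'(z) = −9z^2 + 4z + 3.
g(1) = 2, g'(1) = −2, so z_1 = 1 − 2/(−2) = 2.
g(2) = −10, g'(2) = −25, so z_2 = 2 − (−10)/(−25) = 8/5.

z_1 = 2, z_2 = 8/5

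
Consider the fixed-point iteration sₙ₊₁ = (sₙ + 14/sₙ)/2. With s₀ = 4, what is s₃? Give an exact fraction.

403201/107760

s₁ = (4 + 14/4)/2 = 15/4.
s₂ = (15/4 + 14/(15/4))/2 = 449/120.
s₃ = (449/120 + 14/(449/120))/2 = 403201/107760.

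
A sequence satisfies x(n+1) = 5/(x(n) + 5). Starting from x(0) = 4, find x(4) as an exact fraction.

x(1) = 5/(4 + 5) = 5/9.
x(2) = 5/(5/9 + 5) = 9/10.
x(3) = 5/(9/10 + 5) = 50/59.
x(4) = 5/(50/59 + 5) = 59/69.

59/69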